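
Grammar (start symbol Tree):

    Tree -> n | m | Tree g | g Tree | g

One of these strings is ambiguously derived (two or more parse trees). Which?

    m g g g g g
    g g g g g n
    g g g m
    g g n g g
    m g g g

g g n g g

m g g g g g: 1 tree
g g g g g n: 1 tree
g g g m: 1 tree
g g n g g: 6 trees
m g g g: 1 tree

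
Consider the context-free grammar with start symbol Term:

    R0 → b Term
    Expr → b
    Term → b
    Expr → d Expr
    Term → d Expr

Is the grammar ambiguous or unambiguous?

Unambiguous

(R0 is unreachable from Term, so its rules don't affect L(Term).) The reachable rules are right-linear with at most one rule per (nonterminal, next-terminal) pair. Each input token forces the next rule, so parsing is deterministic.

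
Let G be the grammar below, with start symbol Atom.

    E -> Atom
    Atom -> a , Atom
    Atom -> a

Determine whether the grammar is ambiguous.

Only Atom is reachable from Atom; ignoring the rest: The reachable grammar is A → atom sep A | atom. Each atom is followed by either the separator (recurse) or end-of-string (stop) — no choice point.

Unambiguous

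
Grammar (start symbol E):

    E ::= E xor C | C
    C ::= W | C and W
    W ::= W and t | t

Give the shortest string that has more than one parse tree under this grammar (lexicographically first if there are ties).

t and t

length 1: no string has ≥2 trees
length 3: t and t has 2 parse trees

Two derivations of t and t:
  E ⇒ C ⇒ W ⇒ W and t ⇒ t and t
  E ⇒ C ⇒ C and W ⇒ W and W ⇒ t and W ⇒ t and t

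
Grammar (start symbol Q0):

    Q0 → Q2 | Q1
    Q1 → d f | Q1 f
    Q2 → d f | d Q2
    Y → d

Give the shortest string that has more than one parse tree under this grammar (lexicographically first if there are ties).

length 2: d f has 2 parse trees

Two derivations of d f:
  Q0 ⇒ Q2 ⇒ d f
  Q0 ⇒ Q1 ⇒ d f

d f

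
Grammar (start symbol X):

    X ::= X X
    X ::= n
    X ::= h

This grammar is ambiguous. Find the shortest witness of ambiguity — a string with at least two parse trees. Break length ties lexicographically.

length 1: no string has ≥2 trees
length 2: no string has ≥2 trees
length 3: h h h has 2 parse trees

Two derivations of h h h:
  X ⇒ X X ⇒ X X X ⇒ h X X ⇒ h h X ⇒ h h h
  X ⇒ X X ⇒ h X ⇒ h X X ⇒ h h X ⇒ h h h

h h h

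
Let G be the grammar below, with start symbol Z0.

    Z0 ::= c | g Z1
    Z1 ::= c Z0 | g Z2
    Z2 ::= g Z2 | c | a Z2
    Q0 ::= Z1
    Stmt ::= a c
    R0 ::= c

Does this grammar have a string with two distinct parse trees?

Unambiguous

(Q0, Stmt, R0 are unreachable from Z0, so their rules don't affect L(Z0).) Restricted to the reachable nonterminals, every rule has the form A → t or A → t B, and no two rules for the same A share a first terminal. The grammar encodes a DFA — one run per string.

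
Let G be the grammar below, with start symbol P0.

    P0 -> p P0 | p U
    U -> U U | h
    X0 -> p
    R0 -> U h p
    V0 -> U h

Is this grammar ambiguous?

Ambiguous

Witness: p h h h

Derivation 1: P0 ⇒ p U ⇒ p U U ⇒ p U U U ⇒ p h U U ⇒ p h h U ⇒ p h h h
Derivation 2: P0 ⇒ p U ⇒ p U U ⇒ p h U ⇒ p h U U ⇒ p h h U ⇒ p h h h

Two distinct leftmost derivations for the same string.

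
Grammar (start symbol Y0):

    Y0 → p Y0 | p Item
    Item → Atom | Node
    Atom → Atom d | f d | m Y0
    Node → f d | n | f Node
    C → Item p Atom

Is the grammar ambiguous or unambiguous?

Witness: p f d

Derivation 1: Y0 ⇒ p Item ⇒ p Atom ⇒ p f d
Derivation 2: Y0 ⇒ p Item ⇒ p Node ⇒ p f d

Two distinct leftmost derivations for the same string.

Ambiguous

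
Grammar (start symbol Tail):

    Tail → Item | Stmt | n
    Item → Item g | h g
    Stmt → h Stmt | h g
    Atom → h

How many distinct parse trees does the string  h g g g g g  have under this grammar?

1

Parse trees for h g g g g g:
  [Tail [Item [Item [Item [Item [Item h g] g] g] g] g]]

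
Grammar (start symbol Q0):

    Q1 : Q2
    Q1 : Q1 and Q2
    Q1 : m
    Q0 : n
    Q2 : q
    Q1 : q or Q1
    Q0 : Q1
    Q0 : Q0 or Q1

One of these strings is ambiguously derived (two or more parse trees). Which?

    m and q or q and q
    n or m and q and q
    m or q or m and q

m and q or q and q: 1 tree
n or m and q and q: 1 tree
m or q or m and q: 3 trees

m or q or m and q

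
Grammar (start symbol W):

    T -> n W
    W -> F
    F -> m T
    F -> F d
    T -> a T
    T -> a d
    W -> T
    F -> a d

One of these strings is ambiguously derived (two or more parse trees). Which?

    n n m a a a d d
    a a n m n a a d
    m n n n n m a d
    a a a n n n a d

n n m a a a d d: 1 tree
a a n m n a a d: 1 tree
m n n n n m a d: 1 tree
a a a n n n a d: 2 trees

a a a n n n a d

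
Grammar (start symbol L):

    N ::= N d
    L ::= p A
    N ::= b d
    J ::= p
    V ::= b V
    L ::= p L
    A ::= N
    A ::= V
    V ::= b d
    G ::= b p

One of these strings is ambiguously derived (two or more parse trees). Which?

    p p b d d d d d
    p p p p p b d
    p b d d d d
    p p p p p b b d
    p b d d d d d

p p p p p b d

p p b d d d d d: 1 tree
p p p p p b d: 2 trees
p b d d d d: 1 tree
p p p p p b b d: 1 tree
p b d d d d d: 1 tree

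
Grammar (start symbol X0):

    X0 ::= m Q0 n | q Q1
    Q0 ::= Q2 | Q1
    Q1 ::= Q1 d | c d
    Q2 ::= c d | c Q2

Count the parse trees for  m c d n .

Parse trees for m c d n:
  [X0 m [Q0 [Q2 c d]] n]
  [X0 m [Q0 [Q1 c d]] n]

2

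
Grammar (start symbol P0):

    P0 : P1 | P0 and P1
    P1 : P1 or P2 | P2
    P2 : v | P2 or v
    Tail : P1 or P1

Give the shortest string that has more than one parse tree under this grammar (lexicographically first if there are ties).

v or v

length 1: no string has ≥2 trees
length 3: v or v has 2 parse trees

Two derivations of v or v:
  P0 ⇒ P1 ⇒ P1 or P2 ⇒ P2 or P2 ⇒ v or P2 ⇒ v or v
  P0 ⇒ P1 ⇒ P2 ⇒ P2 or v ⇒ v or v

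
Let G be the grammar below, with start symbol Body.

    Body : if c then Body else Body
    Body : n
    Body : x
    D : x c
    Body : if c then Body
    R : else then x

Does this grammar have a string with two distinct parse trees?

Witness: if c then if c then n else n

Derivation 1: Body ⇒ if c then Body else Body ⇒ if c then if c then Body else Body ⇒ if c then if c then n else Body ⇒ if c then if c then n else n
Derivation 2: Body ⇒ if c then Body ⇒ if c then if c then Body else Body ⇒ if c then if c then n else Body ⇒ if c then if c then n else n

Two distinct leftmost derivations for the same string.

Ambiguous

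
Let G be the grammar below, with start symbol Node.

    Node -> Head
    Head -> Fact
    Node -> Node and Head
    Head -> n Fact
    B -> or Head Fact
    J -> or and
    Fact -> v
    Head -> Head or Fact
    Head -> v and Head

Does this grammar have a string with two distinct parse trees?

Witness: v and v

Derivation 1: Node ⇒ Head ⇒ v and Head ⇒ v and Fact ⇒ v and v
Derivation 2: Node ⇒ Node and Head ⇒ Head and Head ⇒ Fact and Head ⇒ v and Head ⇒ v and Fact ⇒ v and v

Two distinct leftmost derivations for the same string.

Ambiguous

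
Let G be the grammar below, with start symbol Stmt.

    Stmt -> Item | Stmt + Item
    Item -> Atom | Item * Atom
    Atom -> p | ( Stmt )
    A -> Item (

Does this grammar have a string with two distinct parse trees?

Unambiguous

Only Stmt, Item, Atom are reachable from Stmt; ignoring the rest: This is a standard precedence ladder (Stmt over Item over Atom), with each level left-recursive on its own operator ('+' at Stmt, '*' at Item). That structure is LR(1), hence unambiguous.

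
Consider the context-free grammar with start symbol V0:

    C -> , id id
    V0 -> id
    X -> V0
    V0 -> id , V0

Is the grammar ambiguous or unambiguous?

Unambiguous

(C, X are unreachable from V0, so their rules don't affect L(V0).) The reachable grammar is A → atom sep A | atom. Each atom is followed by either the separator (recurse) or end-of-string (stop) — no choice point.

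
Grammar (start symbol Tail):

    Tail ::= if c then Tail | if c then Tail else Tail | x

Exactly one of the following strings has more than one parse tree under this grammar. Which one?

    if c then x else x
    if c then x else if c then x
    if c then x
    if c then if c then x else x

if c then if c then x else x

if c then x else x: 1 tree
if c then x else if c then x: 1 tree
if c then x: 1 tree
if c then if c then x else x: 2 trees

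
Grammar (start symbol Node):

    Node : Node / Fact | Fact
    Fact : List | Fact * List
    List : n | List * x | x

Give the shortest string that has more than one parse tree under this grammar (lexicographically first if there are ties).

length 1: no string has ≥2 trees
length 3: n * x has 2 parse trees

Two derivations of n * x:
  Node ⇒ Fact ⇒ List ⇒ List * x ⇒ n * x
  Node ⇒ Fact ⇒ Fact * List ⇒ List * List ⇒ n * List ⇒ n * x

n * x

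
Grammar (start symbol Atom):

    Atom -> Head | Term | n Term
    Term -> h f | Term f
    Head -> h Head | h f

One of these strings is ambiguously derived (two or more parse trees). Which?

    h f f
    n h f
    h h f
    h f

h f

h f f: 1 tree
n h f: 1 tree
h h f: 1 tree
h f: 2 trees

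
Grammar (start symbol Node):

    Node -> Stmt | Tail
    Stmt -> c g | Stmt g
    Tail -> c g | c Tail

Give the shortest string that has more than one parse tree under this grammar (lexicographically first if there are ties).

c g

length 2: c g has 2 parse trees

Two derivations of c g:
  Node ⇒ Stmt ⇒ c g
  Node ⇒ Tail ⇒ c g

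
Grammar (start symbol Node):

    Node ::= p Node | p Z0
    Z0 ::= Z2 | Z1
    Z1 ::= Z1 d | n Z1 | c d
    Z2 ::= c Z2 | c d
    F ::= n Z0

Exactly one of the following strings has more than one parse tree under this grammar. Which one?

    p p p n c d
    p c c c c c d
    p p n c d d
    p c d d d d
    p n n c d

p p n c d d

p p p n c d: 1 tree
p c c c c c d: 1 tree
p p n c d d: 2 trees
p c d d d d: 1 tree
p n n c d: 1 tree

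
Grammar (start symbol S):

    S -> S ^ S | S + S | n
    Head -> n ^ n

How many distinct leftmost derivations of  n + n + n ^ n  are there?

5

Parse trees for n + n + n ^ n:
  [S [S [S n] + [S [S n] + [S n]]] ^ [S n]]
  [S [S [S [S n] + [S n]] + [S n]] ^ [S n]]
  [S [S n] + [S [S [S n] + [S n]] ^ [S n]]]
  [S [S n] + [S [S n] + [S [S n] ^ [S n]]]]
  [S [S [S n] + [S n]] + [S [S n] ^ [S n]]]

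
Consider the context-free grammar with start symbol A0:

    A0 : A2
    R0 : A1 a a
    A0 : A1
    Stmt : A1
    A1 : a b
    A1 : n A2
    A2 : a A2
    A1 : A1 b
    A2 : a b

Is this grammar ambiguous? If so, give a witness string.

Witness: a b

Derivation 1: A0 ⇒ A2 ⇒ a b
Derivation 2: A0 ⇒ A1 ⇒ a b

Two distinct leftmost derivations for the same string.

Ambiguous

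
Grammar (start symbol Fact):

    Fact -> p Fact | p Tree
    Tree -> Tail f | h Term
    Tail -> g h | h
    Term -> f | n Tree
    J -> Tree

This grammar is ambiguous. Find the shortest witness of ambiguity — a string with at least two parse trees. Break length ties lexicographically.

p h f

length 3: p h f has 2 parse trees

Two derivations of p h f:
  Fact ⇒ p Tree ⇒ p Tail f ⇒ p h f
  Fact ⇒ p Tree ⇒ p h Term ⇒ p h f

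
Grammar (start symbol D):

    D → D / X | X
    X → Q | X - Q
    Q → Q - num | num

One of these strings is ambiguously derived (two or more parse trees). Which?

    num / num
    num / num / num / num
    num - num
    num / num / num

num / num: 1 tree
num / num / num / num: 1 tree
num - num: 2 trees
num / num / num: 1 tree

num - num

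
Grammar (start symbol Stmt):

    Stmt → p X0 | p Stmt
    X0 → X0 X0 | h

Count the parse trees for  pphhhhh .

Parse trees for pphhhhh (showing first 6 of 14):
  [Stmt p [Stmt p [X0 [X0 h] [X0 [X0 h] [X0 [X0 h] [X0 [X0 h] [X0 h]]]]]]]
  [Stmt p [Stmt p [X0 [X0 h] [X0 [X0 h] [X0 [X0 [X0 h] [X0 h]] [X0 h]]]]]]
  [Stmt p [Stmt p [X0 [X0 h] [X0 [X0 [X0 h] [X0 h]] [X0 [X0 h] [X0 h]]]]]]
  [Stmt p [Stmt p [X0 [X0 h] [X0 [X0 [X0 h] [X0 [X0 h] [X0 h]]] [X0 h]]]]]
  [Stmt p [Stmt p [X0 [X0 h] [X0 [X0 [X0 [X0 h] [X0 h]] [X0 h]] [X0 h]]]]]
  [Stmt p [Stmt p [X0 [X0 [X0 h] [X0 h]] [X0 [X0 h] [X0 [X0 h] [X0 h]]]]]]

14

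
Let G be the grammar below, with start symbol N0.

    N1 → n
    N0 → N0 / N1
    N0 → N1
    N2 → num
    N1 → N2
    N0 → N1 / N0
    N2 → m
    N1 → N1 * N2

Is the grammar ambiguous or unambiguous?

Ambiguous

Witness: m / m

Derivation 1: N0 ⇒ N0 / N1 ⇒ N1 / N1 ⇒ N2 / N1 ⇒ m / N1 ⇒ m / N2 ⇒ m / m
Derivation 2: N0 ⇒ N1 / N0 ⇒ N2 / N0 ⇒ m / N0 ⇒ m / N1 ⇒ m / N2 ⇒ m / m

Two distinct leftmost derivations for the same string.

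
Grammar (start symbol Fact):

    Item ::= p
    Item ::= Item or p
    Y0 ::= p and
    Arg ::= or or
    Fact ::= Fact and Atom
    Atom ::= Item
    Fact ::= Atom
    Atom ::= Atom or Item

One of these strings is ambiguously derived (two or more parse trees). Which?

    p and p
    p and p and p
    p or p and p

p or p and p

p and p: 1 tree
p and p and p: 1 tree
p or p and p: 2 trees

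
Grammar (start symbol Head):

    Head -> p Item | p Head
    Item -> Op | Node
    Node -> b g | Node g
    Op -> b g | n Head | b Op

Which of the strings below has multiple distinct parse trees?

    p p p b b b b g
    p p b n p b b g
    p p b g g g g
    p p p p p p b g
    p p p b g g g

p p p p p p b g

p p p b b b b g: 1 tree
p p b n p b b g: 1 tree
p p b g g g g: 1 tree
p p p p p p b g: 2 trees
p p p b g g g: 1 tree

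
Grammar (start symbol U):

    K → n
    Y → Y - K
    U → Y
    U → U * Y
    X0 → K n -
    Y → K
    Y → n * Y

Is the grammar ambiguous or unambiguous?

Witness: n * n

Derivation 1: U ⇒ Y ⇒ n * Y ⇒ n * K ⇒ n * n
Derivation 2: U ⇒ U * Y ⇒ Y * Y ⇒ K * Y ⇒ n * Y ⇒ n * K ⇒ n * n

Two distinct leftmost derivations for the same string.

Ambiguous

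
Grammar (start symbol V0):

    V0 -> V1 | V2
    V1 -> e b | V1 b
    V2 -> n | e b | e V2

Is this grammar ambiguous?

Witness: e b

Derivation 1: V0 ⇒ V1 ⇒ e b
Derivation 2: V0 ⇒ V2 ⇒ e b

Two distinct leftmost derivations for the same string.

Ambiguous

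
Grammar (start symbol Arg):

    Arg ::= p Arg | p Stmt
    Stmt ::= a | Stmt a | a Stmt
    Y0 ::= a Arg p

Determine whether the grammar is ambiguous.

Ambiguous

Witness: p a a

Derivation 1: Arg ⇒ p Stmt ⇒ p Stmt a ⇒ p a a
Derivation 2: Arg ⇒ p Stmt ⇒ p a Stmt ⇒ p a a

Two distinct leftmost derivations for the same string.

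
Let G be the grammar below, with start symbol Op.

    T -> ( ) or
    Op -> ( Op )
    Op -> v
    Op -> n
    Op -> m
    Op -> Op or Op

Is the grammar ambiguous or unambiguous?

Ambiguous

Witness: m or m or m

Derivation 1: Op ⇒ Op or Op ⇒ m or Op ⇒ m or Op or Op ⇒ m or m or Op ⇒ m or m or m
Derivation 2: Op ⇒ Op or Op ⇒ Op or Op or Op ⇒ m or Op or Op ⇒ m or m or Op ⇒ m or m or m

Two distinct leftmost derivations for the same string.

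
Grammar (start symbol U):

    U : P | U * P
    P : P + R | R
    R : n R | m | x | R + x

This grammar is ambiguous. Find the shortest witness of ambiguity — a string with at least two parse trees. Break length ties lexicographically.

m + x

length 1: no string has ≥2 trees
length 2: no string has ≥2 trees
length 3: m + x has 2 parse trees

Two derivations of m + x:
  U ⇒ P ⇒ P + R ⇒ R + R ⇒ m + R ⇒ m + x
  U ⇒ P ⇒ R ⇒ R + x ⇒ m + x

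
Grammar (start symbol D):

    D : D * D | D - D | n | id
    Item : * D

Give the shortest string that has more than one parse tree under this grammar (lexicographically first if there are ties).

id * id * id

length 1: no string has ≥2 trees
length 3: no string has ≥2 trees
length 5: id * id * id has 2 parse trees

Two derivations of id * id * id:
  D ⇒ D * D ⇒ D * D * D ⇒ id * D * D ⇒ id * id * D ⇒ id * id * id
  D ⇒ D * D ⇒ id * D ⇒ id * D * D ⇒ id * id * D ⇒ id * id * id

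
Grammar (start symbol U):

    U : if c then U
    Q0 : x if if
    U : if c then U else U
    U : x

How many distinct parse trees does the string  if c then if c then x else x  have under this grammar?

Parse trees for if c then if c then x else x:
  [U if c then [U if c then [U x] else [U x]]]
  [U if c then [U if c then [U x]] else [U x]]

2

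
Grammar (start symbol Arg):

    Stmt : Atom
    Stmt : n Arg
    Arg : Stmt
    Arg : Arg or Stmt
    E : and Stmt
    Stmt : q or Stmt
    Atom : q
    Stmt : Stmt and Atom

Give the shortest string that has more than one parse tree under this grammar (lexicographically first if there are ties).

q or q

length 1: no string has ≥2 trees
length 2: no string has ≥2 trees
length 3: q or q has 2 parse trees

Two derivations of q or q:
  Arg ⇒ Stmt ⇒ q or Stmt ⇒ q or Atom ⇒ q or q
  Arg ⇒ Arg or Stmt ⇒ Stmt or Stmt ⇒ Atom or Stmt ⇒ q or Stmt ⇒ q or Atom ⇒ q or q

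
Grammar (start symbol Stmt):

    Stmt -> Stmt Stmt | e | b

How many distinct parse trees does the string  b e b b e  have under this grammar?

14

Parse trees for b e b b e (showing first 6 of 14):
  [Stmt [Stmt b] [Stmt [Stmt e] [Stmt [Stmt b] [Stmt [Stmt b] [Stmt e]]]]]
  [Stmt [Stmt b] [Stmt [Stmt e] [Stmt [Stmt [Stmt b] [Stmt b]] [Stmt e]]]]
  [Stmt [Stmt b] [Stmt [Stmt [Stmt e] [Stmt b]] [Stmt [Stmt b] [Stmt e]]]]
  [Stmt [Stmt b] [Stmt [Stmt [Stmt e] [Stmt [Stmt b] [Stmt b]]] [Stmt e]]]
  [Stmt [Stmt b] [Stmt [Stmt [Stmt [Stmt e] [Stmt b]] [Stmt b]] [Stmt e]]]
  [Stmt [Stmt [Stmt b] [Stmt e]] [Stmt [Stmt b] [Stmt [Stmt b] [Stmt e]]]]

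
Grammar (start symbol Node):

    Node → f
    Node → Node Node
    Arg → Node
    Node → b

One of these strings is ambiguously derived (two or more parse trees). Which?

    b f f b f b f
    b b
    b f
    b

b f f b f b f

b f f b f b f: 132 trees
b b: 1 tree
b f: 1 tree
b: 1 tree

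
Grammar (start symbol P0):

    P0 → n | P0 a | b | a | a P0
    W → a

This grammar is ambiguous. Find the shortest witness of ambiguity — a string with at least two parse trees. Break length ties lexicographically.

a a

length 1: no string has ≥2 trees
length 2: a a has 2 parse trees

Two derivations of a a:
  P0 ⇒ P0 a ⇒ a a
  P0 ⇒ a P0 ⇒ a a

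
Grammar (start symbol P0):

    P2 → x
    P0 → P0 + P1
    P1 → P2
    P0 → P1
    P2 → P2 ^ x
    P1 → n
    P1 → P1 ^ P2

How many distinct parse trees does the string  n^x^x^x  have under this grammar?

Parse trees for n^x^x^x:
  [P0 [P1 [P1 n] ^ [P2 [P2 [P2 x] ^ x] ^ x]]]
  [P0 [P1 [P1 [P1 n] ^ [P2 x]] ^ [P2 [P2 x] ^ x]]]
  [P0 [P1 [P1 [P1 n] ^ [P2 [P2 x] ^ x]] ^ [P2 x]]]
  [P0 [P1 [P1 [P1 [P1 n] ^ [P2 x]] ^ [P2 x]] ^ [P2 x]]]

4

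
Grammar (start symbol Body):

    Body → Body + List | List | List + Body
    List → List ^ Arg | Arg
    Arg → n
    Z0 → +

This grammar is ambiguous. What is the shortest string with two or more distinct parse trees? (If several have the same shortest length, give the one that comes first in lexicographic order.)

n + n

length 1: no string has ≥2 trees
length 3: n + n has 2 parse trees

Two derivations of n + n:
  Body ⇒ Body + List ⇒ List + List ⇒ Arg + List ⇒ n + List ⇒ n + Arg ⇒ n + n
  Body ⇒ List + Body ⇒ Arg + Body ⇒ n + Body ⇒ n + List ⇒ n + Arg ⇒ n + n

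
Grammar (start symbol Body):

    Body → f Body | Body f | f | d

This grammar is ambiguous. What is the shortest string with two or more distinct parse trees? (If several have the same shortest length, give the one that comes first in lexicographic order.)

f f

length 1: no string has ≥2 trees
length 2: f f has 2 parse trees

Two derivations of f f:
  Body ⇒ f Body ⇒ f f
  Body ⇒ Body f ⇒ f f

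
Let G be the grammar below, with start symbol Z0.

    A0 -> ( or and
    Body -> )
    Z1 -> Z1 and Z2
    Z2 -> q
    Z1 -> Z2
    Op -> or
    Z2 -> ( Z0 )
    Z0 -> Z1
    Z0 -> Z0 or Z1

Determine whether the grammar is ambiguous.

(Op, Body, A0 are unreachable from Z0, so their rules don't affect L(Z0).) The grammar is stratified — Z0 handles 'or' (left-recursive), Z1 handles 'and', Z2 atoms. Each operator has a fixed associativity and precedence level, so every string has one parse.

Unambiguous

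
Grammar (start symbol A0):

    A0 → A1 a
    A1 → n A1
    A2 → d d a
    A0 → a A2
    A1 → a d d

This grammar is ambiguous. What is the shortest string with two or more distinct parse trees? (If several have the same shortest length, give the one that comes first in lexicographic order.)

a d d a

length 4: a d d a has 2 parse trees

Two derivations of a d d a:
  A0 ⇒ A1 a ⇒ a d d a
  A0 ⇒ a A2 ⇒ a d d a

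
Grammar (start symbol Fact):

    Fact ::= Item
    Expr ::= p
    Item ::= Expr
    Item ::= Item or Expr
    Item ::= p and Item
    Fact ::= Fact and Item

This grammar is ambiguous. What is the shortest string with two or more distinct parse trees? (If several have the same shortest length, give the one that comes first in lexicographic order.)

length 1: no string has ≥2 trees
length 3: p and p has 2 parse trees

Two derivations of p and p:
  Fact ⇒ Item ⇒ p and Item ⇒ p and Expr ⇒ p and p
  Fact ⇒ Fact and Item ⇒ Item and Item ⇒ Expr and Item ⇒ p and Item ⇒ p and Expr ⇒ p and p

p and p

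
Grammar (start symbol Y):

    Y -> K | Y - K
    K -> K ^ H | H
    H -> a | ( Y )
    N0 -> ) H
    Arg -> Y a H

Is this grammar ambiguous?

Only Y, K, H are reachable from Y; ignoring the rest: This is a standard precedence ladder (Y over K over H), with each level left-recursive on its own operator ('-' at Y, '^' at K). That structure is LR(1), hence unambiguous.

Unambiguous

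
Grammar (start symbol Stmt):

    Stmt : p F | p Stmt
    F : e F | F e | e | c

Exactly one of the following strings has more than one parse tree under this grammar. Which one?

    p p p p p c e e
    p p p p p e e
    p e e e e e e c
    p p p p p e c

p p p p p c e e: 1 tree
p p p p p e e: 2 trees
p e e e e e e c: 1 tree
p p p p p e c: 1 tree

p p p p p e e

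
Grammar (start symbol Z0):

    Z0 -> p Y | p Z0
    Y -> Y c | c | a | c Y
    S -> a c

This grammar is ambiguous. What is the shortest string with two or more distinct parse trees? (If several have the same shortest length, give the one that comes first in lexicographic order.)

length 2: no string has ≥2 trees
length 3: p c c has 2 parse trees

Two derivations of p c c:
  Z0 ⇒ p Y ⇒ p Y c ⇒ p c c
  Z0 ⇒ p Y ⇒ p c Y ⇒ p c c

p c c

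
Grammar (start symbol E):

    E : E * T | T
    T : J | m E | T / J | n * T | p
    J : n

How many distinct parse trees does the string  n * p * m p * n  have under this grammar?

4

Parse trees for n * p * m p * n:
  [E [E [E [T [J n]]] * [T p]] * [T m [E [E [T p]] * [T [J n]]]]]
  [E [E [T n * [T p]]] * [T m [E [E [T p]] * [T [J n]]]]]
  [E [E [E [E [T [J n]]] * [T p]] * [T m [E [T p]]]] * [T [J n]]]
  [E [E [E [T n * [T p]]] * [T m [E [T p]]]] * [T [J n]]]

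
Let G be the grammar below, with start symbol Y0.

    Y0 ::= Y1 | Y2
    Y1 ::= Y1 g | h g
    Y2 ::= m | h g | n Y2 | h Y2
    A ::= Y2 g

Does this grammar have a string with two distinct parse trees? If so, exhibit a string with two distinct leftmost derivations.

Witness: h g

Derivation 1: Y0 ⇒ Y1 ⇒ h g
Derivation 2: Y0 ⇒ Y2 ⇒ h g

Two distinct leftmost derivations for the same string.

Ambiguous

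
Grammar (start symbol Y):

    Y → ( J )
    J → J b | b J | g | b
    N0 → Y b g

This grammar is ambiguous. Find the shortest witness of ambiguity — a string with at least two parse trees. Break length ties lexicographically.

length 3: no string has ≥2 trees
length 4: ( b b ) has 2 parse trees

Two derivations of ( b b ):
  Y ⇒ ( J ) ⇒ ( J b ) ⇒ ( b b )
  Y ⇒ ( J ) ⇒ ( b J ) ⇒ ( b b )

( b b )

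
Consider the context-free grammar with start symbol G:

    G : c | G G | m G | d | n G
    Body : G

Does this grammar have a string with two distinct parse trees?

Ambiguous

Witness: c c c

Derivation 1: G ⇒ G G ⇒ c G ⇒ c G G ⇒ c c G ⇒ c c c
Derivation 2: G ⇒ G G ⇒ G G G ⇒ c G G ⇒ c c G ⇒ c c c

Two distinct leftmost derivations for the same string.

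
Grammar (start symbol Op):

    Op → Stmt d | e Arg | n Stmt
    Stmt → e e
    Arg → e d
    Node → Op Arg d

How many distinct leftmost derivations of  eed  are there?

Parse trees for eed:
  [Op [Stmt e e] d]
  [Op e [Arg e d]]

2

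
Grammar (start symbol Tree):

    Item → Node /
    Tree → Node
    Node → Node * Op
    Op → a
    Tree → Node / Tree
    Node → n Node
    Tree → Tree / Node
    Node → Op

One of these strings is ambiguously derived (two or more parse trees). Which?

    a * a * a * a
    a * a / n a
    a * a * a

a * a * a * a: 1 tree
a * a / n a: 2 trees
a * a * a: 1 tree

a * a / n a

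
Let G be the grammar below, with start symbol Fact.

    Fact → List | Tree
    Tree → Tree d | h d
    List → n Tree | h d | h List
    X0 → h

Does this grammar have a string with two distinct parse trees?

Ambiguous

Witness: h d

Derivation 1: Fact ⇒ List ⇒ h d
Derivation 2: Fact ⇒ Tree ⇒ h d

Two distinct leftmost derivations for the same string.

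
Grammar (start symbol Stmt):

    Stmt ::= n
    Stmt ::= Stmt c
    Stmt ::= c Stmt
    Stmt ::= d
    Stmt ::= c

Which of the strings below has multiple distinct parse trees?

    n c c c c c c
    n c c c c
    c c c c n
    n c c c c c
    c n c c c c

c n c c c c

n c c c c c c: 1 tree
n c c c c: 1 tree
c c c c n: 1 tree
n c c c c c: 1 tree
c n c c c c: 5 trees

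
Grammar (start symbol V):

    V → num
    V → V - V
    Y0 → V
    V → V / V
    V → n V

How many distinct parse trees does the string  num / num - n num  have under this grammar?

2

Parse trees for num / num - n num:
  [V [V [V num] / [V num]] - [V n [V num]]]
  [V [V num] / [V [V num] - [V n [V num]]]]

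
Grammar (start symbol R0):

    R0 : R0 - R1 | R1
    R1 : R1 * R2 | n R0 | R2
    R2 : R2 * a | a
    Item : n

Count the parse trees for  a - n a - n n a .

2

Parse trees for a - n a - n n a:
  [R0 [R0 [R1 [R2 a]]] - [R1 n [R0 [R0 [R1 [R2 a]]] - [R1 n [R0 [R1 n [R0 [R1 [R2 a]]]]]]]]]
  [R0 [R0 [R0 [R1 [R2 a]]] - [R1 n [R0 [R1 [R2 a]]]]] - [R1 n [R0 [R1 n [R0 [R1 [R2 a]]]]]]]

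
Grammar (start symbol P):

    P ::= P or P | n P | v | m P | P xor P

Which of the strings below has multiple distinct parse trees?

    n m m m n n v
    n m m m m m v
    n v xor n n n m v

n v xor n n n m v

n m m m n n v: 1 tree
n m m m m m v: 1 tree
n v xor n n n m v: 2 trees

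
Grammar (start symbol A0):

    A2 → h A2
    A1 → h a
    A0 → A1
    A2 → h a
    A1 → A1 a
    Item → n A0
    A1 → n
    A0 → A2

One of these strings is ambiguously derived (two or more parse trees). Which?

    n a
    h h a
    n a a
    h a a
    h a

n a: 1 tree
h h a: 1 tree
n a a: 1 tree
h a a: 1 tree
h a: 2 trees

h a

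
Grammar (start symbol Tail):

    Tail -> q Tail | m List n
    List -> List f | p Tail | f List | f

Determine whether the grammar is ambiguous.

Ambiguous

Witness: m f f n

Derivation 1: Tail ⇒ m List n ⇒ m List f n ⇒ m f f n
Derivation 2: Tail ⇒ m List n ⇒ m f List n ⇒ m f f n

Two distinct leftmost derivations for the same string.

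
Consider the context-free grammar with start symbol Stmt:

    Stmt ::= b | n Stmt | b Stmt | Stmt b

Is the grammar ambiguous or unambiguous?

Ambiguous

Witness: b b

Derivation 1: Stmt ⇒ b Stmt ⇒ b b
Derivation 2: Stmt ⇒ Stmt b ⇒ b b

Two distinct leftmost derivations for the same string.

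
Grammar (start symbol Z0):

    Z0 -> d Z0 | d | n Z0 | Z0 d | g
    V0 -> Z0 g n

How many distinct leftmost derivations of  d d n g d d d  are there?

20

Parse trees for d d n g d d d (showing first 6 of 20):
  [Z0 d [Z0 d [Z0 n [Z0 [Z0 [Z0 [Z0 g] d] d] d]]]]
  [Z0 d [Z0 d [Z0 [Z0 n [Z0 [Z0 [Z0 g] d] d]] d]]]
  [Z0 d [Z0 d [Z0 [Z0 [Z0 n [Z0 [Z0 g] d]] d] d]]]
  [Z0 d [Z0 d [Z0 [Z0 [Z0 [Z0 n [Z0 g]] d] d] d]]]
  [Z0 d [Z0 [Z0 d [Z0 n [Z0 [Z0 [Z0 g] d] d]]] d]]
  [Z0 d [Z0 [Z0 d [Z0 [Z0 n [Z0 [Z0 g] d]] d]] d]]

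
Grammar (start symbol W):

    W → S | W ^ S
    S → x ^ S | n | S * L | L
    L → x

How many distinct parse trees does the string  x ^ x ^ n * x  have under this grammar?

Parse trees for x ^ x ^ n * x:
  [W [S x ^ [S x ^ [S [S n] * [L x]]]]]
  [W [S x ^ [S [S x ^ [S n]] * [L x]]]]
  [W [S [S x ^ [S x ^ [S n]]] * [L x]]]
  [W [W [S [L x]]] ^ [S x ^ [S [S n] * [L x]]]]
  [W [W [S [L x]]] ^ [S [S x ^ [S n]] * [L x]]]
  [W [W [S x ^ [S [L x]]]] ^ [S [S n] * [L x]]]
  [W [W [W [S [L x]]] ^ [S [L x]]] ^ [S [S n] * [L x]]]

7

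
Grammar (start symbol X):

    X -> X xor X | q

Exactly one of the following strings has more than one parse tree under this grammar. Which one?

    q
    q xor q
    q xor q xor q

q xor q xor q

q: 1 tree
q xor q: 1 tree
q xor q xor q: 2 trees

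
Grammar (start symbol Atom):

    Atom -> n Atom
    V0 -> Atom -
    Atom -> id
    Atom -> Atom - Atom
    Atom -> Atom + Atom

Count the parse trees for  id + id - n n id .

Parse trees for id + id - n n id:
  [Atom [Atom [Atom id] + [Atom id]] - [Atom n [Atom n [Atom id]]]]
  [Atom [Atom id] + [Atom [Atom id] - [Atom n [Atom n [Atom id]]]]]

2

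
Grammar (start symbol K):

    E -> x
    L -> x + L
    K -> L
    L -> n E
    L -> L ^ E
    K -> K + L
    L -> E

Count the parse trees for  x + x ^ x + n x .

Parse trees for x + x ^ x + n x:
  [K [K [L x + [L [L [E x]] ^ [E x]]]] + [L n [E x]]]
  [K [K [L [L x + [L [E x]]] ^ [E x]]] + [L n [E x]]]
  [K [K [K [L [E x]]] + [L [L [E x]] ^ [E x]]] + [L n [E x]]]

3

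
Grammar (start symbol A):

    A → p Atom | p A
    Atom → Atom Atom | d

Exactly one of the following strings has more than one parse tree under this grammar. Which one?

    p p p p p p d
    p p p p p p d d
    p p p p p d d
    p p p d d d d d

p p p p p p d: 1 tree
p p p p p p d d: 1 tree
p p p p p d d: 1 tree
p p p d d d d d: 14 trees

p p p d d d d d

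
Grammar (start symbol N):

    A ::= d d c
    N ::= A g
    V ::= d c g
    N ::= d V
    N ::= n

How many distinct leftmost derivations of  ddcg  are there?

2

Parse trees for ddcg:
  [N [A d d c] g]
  [N d [V d c g]]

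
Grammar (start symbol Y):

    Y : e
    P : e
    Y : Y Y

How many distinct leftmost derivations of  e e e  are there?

Parse trees for e e e:
  [Y [Y e] [Y [Y e] [Y e]]]
  [Y [Y [Y e] [Y e]] [Y e]]

2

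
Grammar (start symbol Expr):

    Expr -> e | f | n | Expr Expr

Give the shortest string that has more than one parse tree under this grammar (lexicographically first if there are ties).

length 1: no string has ≥2 trees
length 2: no string has ≥2 trees
length 3: e e e has 2 parse trees

Two derivations of e e e:
  Expr ⇒ Expr Expr ⇒ e Expr ⇒ e Expr Expr ⇒ e e Expr ⇒ e e e
  Expr ⇒ Expr Expr ⇒ Expr Expr Expr ⇒ e Expr Expr ⇒ e e Expr ⇒ e e e

e e e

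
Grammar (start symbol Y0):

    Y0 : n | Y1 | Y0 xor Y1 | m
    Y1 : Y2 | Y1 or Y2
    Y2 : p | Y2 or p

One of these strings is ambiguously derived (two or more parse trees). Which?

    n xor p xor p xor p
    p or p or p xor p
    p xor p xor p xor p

n xor p xor p xor p: 1 tree
p or p or p xor p: 4 trees
p xor p xor p xor p: 1 tree

p or p or p xor p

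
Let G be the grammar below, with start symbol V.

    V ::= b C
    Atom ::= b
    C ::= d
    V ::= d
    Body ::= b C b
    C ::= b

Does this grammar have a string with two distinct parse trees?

(Body, Atom are unreachable from V, so their rules don't affect L(V).) Each reachable nonterminal has at most one production per leading terminal, and all productions are right-linear; the derivation is determined token-by-token.

Unambiguous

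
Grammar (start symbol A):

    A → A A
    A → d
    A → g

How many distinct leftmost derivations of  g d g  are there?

2

Parse trees for g d g:
  [A [A g] [A [A d] [A g]]]
  [A [A [A g] [A d]] [A g]]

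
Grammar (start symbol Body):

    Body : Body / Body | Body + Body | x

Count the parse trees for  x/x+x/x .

Parse trees for x/x+x/x:
  [Body [Body x] / [Body [Body [Body x] + [Body x]] / [Body x]]]
  [Body [Body x] / [Body [Body x] + [Body [Body x] / [Body x]]]]
  [Body [Body [Body x] / [Body [Body x] + [Body x]]] / [Body x]]
  [Body [Body [Body [Body x] / [Body x]] + [Body x]] / [Body x]]
  [Body [Body [Body x] / [Body x]] + [Body [Body x] / [Body x]]]

5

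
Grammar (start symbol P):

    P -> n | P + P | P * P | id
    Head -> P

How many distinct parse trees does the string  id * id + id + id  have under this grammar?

5

Parse trees for id * id + id + id:
  [P [P [P id] * [P id]] + [P [P id] + [P id]]]
  [P [P [P [P id] * [P id]] + [P id]] + [P id]]
  [P [P [P id] * [P [P id] + [P id]]] + [P id]]
  [P [P id] * [P [P id] + [P [P id] + [P id]]]]
  [P [P id] * [P [P [P id] + [P id]] + [P id]]]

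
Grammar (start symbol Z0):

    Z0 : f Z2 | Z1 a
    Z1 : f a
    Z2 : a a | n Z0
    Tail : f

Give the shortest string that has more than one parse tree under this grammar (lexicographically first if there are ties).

f a a

length 3: f a a has 2 parse trees

Two derivations of f a a:
  Z0 ⇒ f Z2 ⇒ f a a
  Z0 ⇒ Z1 a ⇒ f a a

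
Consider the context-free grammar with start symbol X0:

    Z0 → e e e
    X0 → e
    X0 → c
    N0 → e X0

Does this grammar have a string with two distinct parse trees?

Unambiguous

(Z0, N0 are unreachable from X0, so their rules don't affect L(X0).) Each reachable nonterminal has at most one production per leading terminal, and all productions are right-linear; the derivation is determined token-by-token.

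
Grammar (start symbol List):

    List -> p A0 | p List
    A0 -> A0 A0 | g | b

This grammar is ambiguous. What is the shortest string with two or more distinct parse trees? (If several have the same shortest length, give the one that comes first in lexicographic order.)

length 2: no string has ≥2 trees
length 3: no string has ≥2 trees
length 4: p b b b has 2 parse trees

Two derivations of p b b b:
  List ⇒ p A0 ⇒ p A0 A0 ⇒ p A0 A0 A0 ⇒ p b A0 A0 ⇒ p b b A0 ⇒ p b b b
  List ⇒ p A0 ⇒ p A0 A0 ⇒ p b A0 ⇒ p b A0 A0 ⇒ p b b A0 ⇒ p b b b

p b b b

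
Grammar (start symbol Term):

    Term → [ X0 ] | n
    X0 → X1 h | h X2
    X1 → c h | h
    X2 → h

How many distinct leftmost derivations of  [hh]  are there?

Parse trees for [hh]:
  [Term [ [X0 [X1 h] h] ]]
  [Term [ [X0 h [X2 h]] ]]

2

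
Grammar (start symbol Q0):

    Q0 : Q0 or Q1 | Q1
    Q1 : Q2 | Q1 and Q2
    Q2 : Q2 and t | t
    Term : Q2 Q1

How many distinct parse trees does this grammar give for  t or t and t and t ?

4

Parse trees for t or t and t and t:
  [Q0 [Q0 [Q1 [Q2 t]]] or [Q1 [Q2 [Q2 [Q2 t] and t] and t]]]
  [Q0 [Q0 [Q1 [Q2 t]]] or [Q1 [Q1 [Q2 t]] and [Q2 [Q2 t] and t]]]
  [Q0 [Q0 [Q1 [Q2 t]]] or [Q1 [Q1 [Q2 [Q2 t] and t]] and [Q2 t]]]
  [Q0 [Q0 [Q1 [Q2 t]]] or [Q1 [Q1 [Q1 [Q2 t]] and [Q2 t]] and [Q2 t]]]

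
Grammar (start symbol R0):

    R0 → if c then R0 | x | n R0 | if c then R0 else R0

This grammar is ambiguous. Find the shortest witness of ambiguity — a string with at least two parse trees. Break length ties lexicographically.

if c then if c then x else x

length 1: no string has ≥2 trees
length 2: no string has ≥2 trees
length 3: no string has ≥2 trees
length 4: no string has ≥2 trees
length 5: no string has ≥2 trees
length 6: no string has ≥2 trees
length 7: no string has ≥2 trees
length 8: no string has ≥2 trees
length 9: if c then if c then x else x has 2 parse trees

Two derivations of if c then if c then x else x:
  R0 ⇒ if c then R0 ⇒ if c then if c then R0 else R0 ⇒ if c then if c then x else R0 ⇒ if c then if c then x else x
  R0 ⇒ if c then R0 else R0 ⇒ if c then if c then R0 else R0 ⇒ if c then if c then x else R0 ⇒ if c then if c then x else x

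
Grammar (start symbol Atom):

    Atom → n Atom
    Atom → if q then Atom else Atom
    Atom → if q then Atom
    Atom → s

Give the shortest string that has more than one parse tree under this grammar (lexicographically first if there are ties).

length 1: no string has ≥2 trees
length 2: no string has ≥2 trees
length 3: no string has ≥2 trees
length 4: no string has ≥2 trees
length 5: no string has ≥2 trees
length 6: no string has ≥2 trees
length 7: no string has ≥2 trees
length 8: no string has ≥2 trees
length 9: if q then if q then s else s has 2 parse trees

Two derivations of if q then if q then s else s:
  Atom ⇒ if q then Atom else Atom ⇒ if q then if q then Atom else Atom ⇒ if q then if q then s else Atom ⇒ if q then if q then s else s
  Atom ⇒ if q then Atom ⇒ if q then if q then Atom else Atom ⇒ if q then if q then s else Atom ⇒ if q then if q then s else s

if q then if q then s else s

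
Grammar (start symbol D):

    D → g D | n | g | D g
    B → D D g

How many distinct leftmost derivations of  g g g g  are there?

8

Parse trees for g g g g:
  [D g [D g [D g [D g]]]]
  [D g [D g [D [D g] g]]]
  [D g [D [D g [D g]] g]]
  [D g [D [D [D g] g] g]]
  [D [D g [D g [D g]]] g]
  [D [D g [D [D g] g]] g]
  [D [D [D g [D g]] g] g]
  [D [D [D [D g] g] g] g]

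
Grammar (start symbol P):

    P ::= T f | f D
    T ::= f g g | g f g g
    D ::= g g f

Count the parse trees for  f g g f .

Parse trees for f g g f:
  [P [T f g g] f]
  [P f [D g g f]]

2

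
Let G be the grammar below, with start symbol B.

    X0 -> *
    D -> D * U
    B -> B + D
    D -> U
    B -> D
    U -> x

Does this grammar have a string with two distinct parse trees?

Only B, D, U are reachable from B; ignoring the rest: This is a standard precedence ladder (B over D over U), with each level left-recursive on its own operator ('+' at B, '*' at D). That structure is LR(1), hence unambiguous.

Unambiguous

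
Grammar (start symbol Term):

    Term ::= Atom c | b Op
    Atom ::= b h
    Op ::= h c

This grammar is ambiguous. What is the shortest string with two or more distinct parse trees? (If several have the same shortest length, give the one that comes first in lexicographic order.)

b h c

length 3: b h c has 2 parse trees

Two derivations of b h c:
  Term ⇒ Atom c ⇒ b h c
  Term ⇒ b Op ⇒ b h c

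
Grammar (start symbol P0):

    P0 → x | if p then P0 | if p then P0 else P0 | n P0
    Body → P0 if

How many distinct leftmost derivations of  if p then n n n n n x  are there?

Parse trees for if p then n n n n n x:
  [P0 if p then [P0 n [P0 n [P0 n [P0 n [P0 n [P0 x]]]]]]]

1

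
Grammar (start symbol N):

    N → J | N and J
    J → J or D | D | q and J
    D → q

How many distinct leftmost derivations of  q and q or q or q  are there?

4

Parse trees for q and q or q or q:
  [N [J [J [J q and [J [D q]]] or [D q]] or [D q]]]
  [N [J [J q and [J [J [D q]] or [D q]]] or [D q]]]
  [N [J q and [J [J [J [D q]] or [D q]] or [D q]]]]
  [N [N [J [D q]]] and [J [J [J [D q]] or [D q]] or [D q]]]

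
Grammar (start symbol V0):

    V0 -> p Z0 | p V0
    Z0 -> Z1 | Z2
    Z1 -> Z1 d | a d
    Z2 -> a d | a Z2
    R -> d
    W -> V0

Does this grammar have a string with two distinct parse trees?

Witness: p a d

Derivation 1: V0 ⇒ p Z0 ⇒ p Z1 ⇒ p a d
Derivation 2: V0 ⇒ p Z0 ⇒ p Z2 ⇒ p a d

Two distinct leftmost derivations for the same string.

Ambiguous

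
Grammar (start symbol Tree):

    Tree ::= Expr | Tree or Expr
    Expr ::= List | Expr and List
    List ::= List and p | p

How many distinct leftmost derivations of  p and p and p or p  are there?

4

Parse trees for p and p and p or p:
  [Tree [Tree [Expr [List [List [List p] and p] and p]]] or [Expr [List p]]]
  [Tree [Tree [Expr [Expr [List p]] and [List [List p] and p]]] or [Expr [List p]]]
  [Tree [Tree [Expr [Expr [List [List p] and p]] and [List p]]] or [Expr [List p]]]
  [Tree [Tree [Expr [Expr [Expr [List p]] and [List p]] and [List p]]] or [Expr [List p]]]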